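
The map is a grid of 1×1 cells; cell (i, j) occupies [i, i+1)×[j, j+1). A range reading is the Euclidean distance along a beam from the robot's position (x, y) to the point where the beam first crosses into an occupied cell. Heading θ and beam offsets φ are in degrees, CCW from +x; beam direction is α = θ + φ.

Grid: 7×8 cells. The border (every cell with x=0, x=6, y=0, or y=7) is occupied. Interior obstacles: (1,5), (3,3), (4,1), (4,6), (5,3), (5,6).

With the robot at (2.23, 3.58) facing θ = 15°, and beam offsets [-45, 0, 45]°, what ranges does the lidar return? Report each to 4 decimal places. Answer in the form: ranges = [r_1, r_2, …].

ranges = [0.8891, 0.7972, 3.5400]

beam 1: φ=-45°, α=330°
  d=(0.8660,-0.5000)  start (2,3)  tX=0.8891 tY=1.1600  stride 1/|dx|=1.1547 1/|dy|=2.0000
    cross x-line → (3,3), t=0.8891 (wall)
  → r_1 = 0.8891
beam 2: φ=0°, α=15°
  d=(0.9659,0.2588)  start (2,3)  tX=0.7972 tY=1.6228  stride 1/|dx|=1.0353 1/|dy|=3.8637
    cross x-line → (3,3), t=0.7972 (wall)
  → r_2 = 0.7972
beam 3: φ=45°, α=60°
  d=(0.5000,0.8660)  start (2,3)  tX=1.5400 tY=0.4850  stride 1/|dx|=2.0000 1/|dy|=1.1547
    cross y-line → (2,4), t=0.4850
    cross x-line → (3,4), t=1.5400
    cross y-line → (3,5), t=1.6397
    cross y-line → (3,6), t=2.7944
    cross x-line → (4,6), t=3.5400 (wall)
  → r_3 = 3.5400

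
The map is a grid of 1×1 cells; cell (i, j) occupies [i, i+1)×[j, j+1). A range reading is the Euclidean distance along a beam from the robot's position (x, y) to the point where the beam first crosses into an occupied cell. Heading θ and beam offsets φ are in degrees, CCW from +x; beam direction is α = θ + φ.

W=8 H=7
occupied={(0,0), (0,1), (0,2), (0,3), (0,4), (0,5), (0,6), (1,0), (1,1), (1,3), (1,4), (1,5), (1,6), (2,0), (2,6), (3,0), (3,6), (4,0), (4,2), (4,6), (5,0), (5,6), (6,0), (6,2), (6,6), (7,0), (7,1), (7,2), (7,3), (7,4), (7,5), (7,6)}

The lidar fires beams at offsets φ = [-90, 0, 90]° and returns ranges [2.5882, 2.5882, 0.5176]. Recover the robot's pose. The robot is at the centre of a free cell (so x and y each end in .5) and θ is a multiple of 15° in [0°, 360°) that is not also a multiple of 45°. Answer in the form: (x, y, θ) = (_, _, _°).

The pose lattice has 24·16 = 384 candidates. Test each by forward raycasting.
  (3.5, 5.5, 195°): beam 1 = 0.5176 ≠ 2.5882 ✗
  (2.5, 1.5, 285°): beam 1 = 0.5176 ≠ 2.5882 ✗
  (3.5, 2.5, 165°): beam 1 = 3.6235 ≠ 2.5882 ✗
  (5.5, 5.5, 330°): beam 1 = 2.8868 ≠ 2.5882 ✗
  (3.5, 5.5, 300°): beam 1 = 1.7321 ≠ 2.5882 ✗
  …
  (4.5, 3.5, 165°): r_1=2.5882, r_2=2.5882, r_3=0.5176 — all match ✓
Only this pose fits every beam.

(x, y, θ) = (4.5, 3.5, 165°)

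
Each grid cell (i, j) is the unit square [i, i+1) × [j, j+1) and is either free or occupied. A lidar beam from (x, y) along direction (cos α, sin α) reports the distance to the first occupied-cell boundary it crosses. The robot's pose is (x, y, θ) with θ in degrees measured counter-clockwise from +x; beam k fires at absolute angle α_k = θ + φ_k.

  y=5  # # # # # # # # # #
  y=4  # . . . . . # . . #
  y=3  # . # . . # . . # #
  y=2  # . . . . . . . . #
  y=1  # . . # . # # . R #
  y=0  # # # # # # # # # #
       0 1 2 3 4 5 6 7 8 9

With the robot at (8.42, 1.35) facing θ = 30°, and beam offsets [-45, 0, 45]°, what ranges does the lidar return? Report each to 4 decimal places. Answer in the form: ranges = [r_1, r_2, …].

beam 1: φ=-45°, α=345°
  d=(0.9659,-0.2588)  start (8,1)  tX=0.6005 tY=1.3523  stride 1/|dx|=1.0353 1/|dy|=3.8637
    cross x-line → (9,1), t=0.6005 (wall)
  → r_1 = 0.6005
beam 2: φ=0°, α=30°
  d=(0.8660,0.5000)  start (8,1)  tX=0.6697 tY=1.3000  stride 1/|dx|=1.1547 1/|dy|=2.0000
    cross x-line → (9,1), t=0.6697 (wall)
  → r_2 = 0.6697
beam 3: φ=45°, α=75°
  d=(0.2588,0.9659)  start (8,1)  tX=2.2409 tY=0.6729  stride 1/|dx|=3.8637 1/|dy|=1.0353
    cross y-line → (8,2), t=0.6729
    cross y-line → (8,3), t=1.7082 (wall)
  → r_3 = 1.7082

ranges = [0.6005, 0.6697, 1.7082]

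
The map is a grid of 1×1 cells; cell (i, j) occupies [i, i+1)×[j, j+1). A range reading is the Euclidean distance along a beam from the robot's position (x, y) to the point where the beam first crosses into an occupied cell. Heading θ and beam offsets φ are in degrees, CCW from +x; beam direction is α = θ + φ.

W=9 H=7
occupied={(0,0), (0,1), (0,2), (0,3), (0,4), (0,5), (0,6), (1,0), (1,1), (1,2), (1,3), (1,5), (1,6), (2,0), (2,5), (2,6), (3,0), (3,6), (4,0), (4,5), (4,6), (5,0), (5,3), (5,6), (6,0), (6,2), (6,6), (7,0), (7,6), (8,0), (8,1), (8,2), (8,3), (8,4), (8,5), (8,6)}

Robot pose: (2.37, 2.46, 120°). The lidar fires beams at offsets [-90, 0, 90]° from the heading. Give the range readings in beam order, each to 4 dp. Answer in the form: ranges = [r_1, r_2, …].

ranges = [3.0369, 0.7400, 0.4272]

beam 1: φ=-90°, α=30°
  dir = (cos 30°, sin 30°) = (0.8660, 0.5000); from cell (2,2)
  next x-line at t=0.7275, next y-line at t=1.0800; Δt_x=1.1547, Δt_y=2.0000
    x: enter (3,2) at t=0.7275
    y: enter (3,3) at t=1.0800
    x: enter (4,3) at t=1.8822
    x: enter (5,3) at t=3.0369 ← occupied
  → r_1 = 3.0369
beam 2: φ=0°, α=120°
  dir = (cos 120°, sin 120°) = (-0.5000, 0.8660); from cell (2,2)
  next x-line at t=0.7400, next y-line at t=0.6235; Δt_x=2.0000, Δt_y=1.1547
    y: enter (2,3) at t=0.6235
    x: enter (1,3) at t=0.7400 ← occupied
  → r_2 = 0.7400
beam 3: φ=90°, α=210°
  dir = (cos 210°, sin 210°) = (-0.8660, -0.5000); from cell (2,2)
  next x-line at t=0.4272, next y-line at t=0.9200; Δt_x=1.1547, Δt_y=2.0000
    x: enter (1,2) at t=0.4272 ← occupied
  → r_3 = 0.4272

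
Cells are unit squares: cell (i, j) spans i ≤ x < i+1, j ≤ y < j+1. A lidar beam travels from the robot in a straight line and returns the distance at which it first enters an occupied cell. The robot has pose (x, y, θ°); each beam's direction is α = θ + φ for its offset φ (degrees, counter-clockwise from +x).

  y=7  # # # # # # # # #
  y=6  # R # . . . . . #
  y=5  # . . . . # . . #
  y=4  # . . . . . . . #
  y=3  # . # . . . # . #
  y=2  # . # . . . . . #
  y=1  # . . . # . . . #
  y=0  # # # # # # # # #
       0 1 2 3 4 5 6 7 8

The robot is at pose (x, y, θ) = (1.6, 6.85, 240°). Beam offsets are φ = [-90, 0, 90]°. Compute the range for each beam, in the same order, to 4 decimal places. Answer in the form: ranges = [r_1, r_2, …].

ranges = [0.3000, 1.2000, 0.4619]

beam 1: φ=-90°, α=150°
  dir = (cos 150°, sin 150°) = (-0.8660, 0.5000); from cell (1,6)
  next x-line at t=0.6928, next y-line at t=0.3000; Δt_x=1.1547, Δt_y=2.0000
    y: enter (1,7) at t=0.3000 ← occupied
  → r_1 = 0.3000
beam 2: φ=0°, α=240°
  dir = (cos 240°, sin 240°) = (-0.5000, -0.8660); from cell (1,6)
  next x-line at t=1.2000, next y-line at t=0.9815; Δt_x=2.0000, Δt_y=1.1547
    y: enter (1,5) at t=0.9815
    x: enter (0,5) at t=1.2000 ← occupied
  → r_2 = 1.2000
beam 3: φ=90°, α=330°
  dir = (cos 330°, sin 330°) = (0.8660, -0.5000); from cell (1,6)
  next x-line at t=0.4619, next y-line at t=1.7000; Δt_x=1.1547, Δt_y=2.0000
    x: enter (2,6) at t=0.4619 ← occupied
  → r_3 = 0.4619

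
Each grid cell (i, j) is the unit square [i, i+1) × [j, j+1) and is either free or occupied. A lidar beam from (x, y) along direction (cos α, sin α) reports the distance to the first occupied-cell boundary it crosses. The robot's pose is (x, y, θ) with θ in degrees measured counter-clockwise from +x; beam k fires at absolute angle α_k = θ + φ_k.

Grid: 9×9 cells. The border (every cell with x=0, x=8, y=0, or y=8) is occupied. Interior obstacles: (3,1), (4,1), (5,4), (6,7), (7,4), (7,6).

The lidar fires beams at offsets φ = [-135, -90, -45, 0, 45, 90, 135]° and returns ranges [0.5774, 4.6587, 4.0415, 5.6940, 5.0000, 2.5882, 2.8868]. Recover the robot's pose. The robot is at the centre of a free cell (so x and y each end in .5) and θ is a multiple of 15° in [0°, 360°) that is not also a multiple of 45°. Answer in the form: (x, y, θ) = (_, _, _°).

Enumerate (i+0.5, j+0.5, θ) over the 43 free cells and 16 admissible headings. For each, cast all 7 beams and compare to the given ranges.
  (6.5, 2.5, 210°): beam 1 = 1.9319 ≠ 0.5774 ✗
  (6.5, 6.5, 30°): beam 1 = 1.9319 ≠ 0.5774 ✗
  (2.5, 5.5, 210°): beam 1 = 2.5882 ≠ 0.5774 ✗
  (3.5, 5.5, 150°): beam 1 = 3.6235 ≠ 0.5774 ✗
  …
  (3.5, 2.5, 75°): r_1=0.5774, r_2=4.6587, r_3=4.0415, r_4=5.6940, r_5=5.0000, r_6=2.5882, r_7=2.8868 — all match ✓
No second candidate reproduces the full scan.

(x, y, θ) = (3.5, 2.5, 75°)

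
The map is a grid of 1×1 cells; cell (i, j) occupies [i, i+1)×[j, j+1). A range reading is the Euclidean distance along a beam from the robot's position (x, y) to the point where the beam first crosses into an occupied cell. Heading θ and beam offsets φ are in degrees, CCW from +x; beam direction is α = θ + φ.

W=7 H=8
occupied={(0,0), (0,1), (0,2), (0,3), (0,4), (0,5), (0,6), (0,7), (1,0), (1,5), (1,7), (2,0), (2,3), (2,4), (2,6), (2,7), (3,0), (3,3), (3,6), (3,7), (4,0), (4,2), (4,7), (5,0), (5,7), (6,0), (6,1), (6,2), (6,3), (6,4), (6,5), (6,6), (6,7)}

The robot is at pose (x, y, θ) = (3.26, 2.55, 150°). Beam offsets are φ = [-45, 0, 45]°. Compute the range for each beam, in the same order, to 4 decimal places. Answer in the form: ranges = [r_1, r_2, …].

beam 1: φ=-45°, α=105°
  dir = (cos 105°, sin 105°) = (-0.2588, 0.9659); from cell (3,2)
  next x-line at t=1.0046, next y-line at t=0.4659; Δt_x=3.8637, Δt_y=1.0353
    y: enter (3,3) at t=0.4659 ← occupied
  → r_1 = 0.4659
beam 2: φ=0°, α=150°
  dir = (cos 150°, sin 150°) = (-0.8660, 0.5000); from cell (3,2)
  next x-line at t=0.3002, next y-line at t=0.9000; Δt_x=1.1547, Δt_y=2.0000
    x: enter (2,2) at t=0.3002
    y: enter (2,3) at t=0.9000 ← occupied
  → r_2 = 0.9000
beam 3: φ=45°, α=195°
  dir = (cos 195°, sin 195°) = (-0.9659, -0.2588); from cell (3,2)
  next x-line at t=0.2692, next y-line at t=2.1250; Δt_x=1.0353, Δt_y=3.8637
    x: enter (2,2) at t=0.2692
    x: enter (1,2) at t=1.3044
    y: enter (1,1) at t=2.1250
    x: enter (0,1) at t=2.3397 ← occupied
  → r_3 = 2.3397

ranges = [0.4659, 0.9000, 2.3397]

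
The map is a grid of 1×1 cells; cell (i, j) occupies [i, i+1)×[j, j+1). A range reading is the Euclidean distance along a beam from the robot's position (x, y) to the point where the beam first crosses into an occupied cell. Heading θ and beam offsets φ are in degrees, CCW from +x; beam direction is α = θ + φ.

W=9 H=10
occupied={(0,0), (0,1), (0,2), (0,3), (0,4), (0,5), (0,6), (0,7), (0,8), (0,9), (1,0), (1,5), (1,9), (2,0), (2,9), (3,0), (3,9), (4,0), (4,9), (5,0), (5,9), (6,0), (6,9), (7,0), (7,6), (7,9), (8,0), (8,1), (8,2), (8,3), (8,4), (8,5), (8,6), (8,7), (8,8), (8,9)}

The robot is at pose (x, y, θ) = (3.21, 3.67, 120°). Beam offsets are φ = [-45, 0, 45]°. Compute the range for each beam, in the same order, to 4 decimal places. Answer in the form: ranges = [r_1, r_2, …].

ranges = [5.5180, 2.4200, 2.2880]

beam 1: φ=-45°, α=75°
  d=(0.2588,0.9659)  start (3,3)  tX=3.0523 tY=0.3416  stride 1/|dx|=3.8637 1/|dy|=1.0353
    cross y-line → (3,4), t=0.3416
    cross y-line → (3,5), t=1.3769
    cross y-line → (3,6), t=2.4122
    cross x-line → (4,6), t=3.0523
    cross y-line → (4,7), t=3.4475
    cross y-line → (4,8), t=4.4827
    cross y-line → (4,9), t=5.5180 (wall)
  → r_1 = 5.5180
beam 2: φ=0°, α=120°
  d=(-0.5000,0.8660)  start (3,3)  tX=0.4200 tY=0.3811  stride 1/|dx|=2.0000 1/|dy|=1.1547
    cross y-line → (3,4), t=0.3811
    cross x-line → (2,4), t=0.4200
    cross y-line → (2,5), t=1.5358
    cross x-line → (1,5), t=2.4200 (wall)
  → r_2 = 2.4200
beam 3: φ=45°, α=165°
  d=(-0.9659,0.2588)  start (3,3)  tX=0.2174 tY=1.2750  stride 1/|dx|=1.0353 1/|dy|=3.8637
    cross x-line → (2,3), t=0.2174
    cross x-line → (1,3), t=1.2527
    cross y-line → (1,4), t=1.2750
    cross x-line → (0,4), t=2.2880 (wall)
  → r_3 = 2.2880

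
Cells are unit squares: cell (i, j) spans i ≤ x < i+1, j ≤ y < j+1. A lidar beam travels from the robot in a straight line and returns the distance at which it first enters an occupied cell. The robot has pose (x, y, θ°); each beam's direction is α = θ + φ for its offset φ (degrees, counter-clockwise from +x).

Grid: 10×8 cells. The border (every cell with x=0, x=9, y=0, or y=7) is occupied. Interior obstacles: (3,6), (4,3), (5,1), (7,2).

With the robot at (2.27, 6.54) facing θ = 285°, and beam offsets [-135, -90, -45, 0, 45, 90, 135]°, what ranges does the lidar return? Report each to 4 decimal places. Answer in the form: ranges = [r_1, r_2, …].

ranges = [0.9200, 1.3148, 2.5400, 5.7354, 0.8429, 0.7558, 0.5312]

beam 1: φ=-135°, α=150°
  direction (-0.8660, 0.5000); cell (2,6); t to first gridline: x 0.3118, y 0.9200 (then +1.1547 / +2.0000)
    (1,6) via x @ 0.3118
    (1,7) via y @ 0.9200  # hit
  → r_1 = 0.9200
beam 2: φ=-90°, α=195°
  direction (-0.9659, -0.2588); cell (2,6); t to first gridline: x 0.2795, y 2.0864 (then +1.0353 / +3.8637)
    (1,6) via x @ 0.2795
    (0,6) via x @ 1.3148  # hit
  → r_2 = 1.3148
beam 3: φ=-45°, α=240°
  direction (-0.5000, -0.8660); cell (2,6); t to first gridline: x 0.5400, y 0.6235 (then +2.0000 / +1.1547)
    (1,6) via x @ 0.5400
    (1,5) via y @ 0.6235
    (1,4) via y @ 1.7782
    (0,4) via x @ 2.5400  # hit
  → r_3 = 2.5400
beam 4: φ=0°, α=285°
  direction (0.2588, -0.9659); cell (2,6); t to first gridline: x 2.8205, y 0.5590 (then +3.8637 / +1.0353)
    (2,5) via y @ 0.5590
    (2,4) via y @ 1.5943
    (2,3) via y @ 2.6296
    (3,3) via x @ 2.8205
    (3,2) via y @ 3.6649
    (3,1) via y @ 4.7002
    (3,0) via y @ 5.7354  # hit
  → r_4 = 5.7354
beam 5: φ=45°, α=330°
  direction (0.8660, -0.5000); cell (2,6); t to first gridline: x 0.8429, y 1.0800 (then +1.1547 / +2.0000)
    (3,6) via x @ 0.8429  # hit
  → r_5 = 0.8429
beam 6: φ=90°, α=15°
  direction (0.9659, 0.2588); cell (2,6); t to first gridline: x 0.7558, y 1.7773 (then +1.0353 / +3.8637)
    (3,6) via x @ 0.7558  # hit
  → r_6 = 0.7558
beam 7: φ=135°, α=60°
  direction (0.5000, 0.8660); cell (2,6); t to first gridline: x 1.4600, y 0.5312 (then +2.0000 / +1.1547)
    (2,7) via y @ 0.5312  # hit
  → r_7 = 0.5312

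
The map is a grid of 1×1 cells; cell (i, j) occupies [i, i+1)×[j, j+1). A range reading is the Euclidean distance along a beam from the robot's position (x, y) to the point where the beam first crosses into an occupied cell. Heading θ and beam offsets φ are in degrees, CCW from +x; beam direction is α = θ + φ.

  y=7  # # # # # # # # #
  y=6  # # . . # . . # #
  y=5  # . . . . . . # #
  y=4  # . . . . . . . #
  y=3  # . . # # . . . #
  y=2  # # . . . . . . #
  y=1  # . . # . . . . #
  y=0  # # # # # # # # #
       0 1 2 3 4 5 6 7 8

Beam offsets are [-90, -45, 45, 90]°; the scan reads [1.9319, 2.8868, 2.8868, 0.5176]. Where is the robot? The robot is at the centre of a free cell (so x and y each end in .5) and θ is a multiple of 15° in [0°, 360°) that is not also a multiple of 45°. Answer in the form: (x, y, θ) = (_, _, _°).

Candidates: 34 free-cell centres × 16 headings = 544 poses. Raycast each; keep the one whose scan matches to 4 dp.
  (5.5, 3.5, 105°): beam 1 = 2.5882 ≠ 1.9319 ✗
  (1.5, 4.5, 120°): beam 1 = 3.0000 ≠ 1.9319 ✗
  (1.5, 4.5, 150°): beam 1 = 2.8868 ≠ 1.9319 ✗
  (5.5, 2.5, 75°): beam 1 = 2.5882 ≠ 1.9319 ✗
  …
  (3.5, 4.5, 165°): r_1=1.9319, r_2=2.8868, r_3=2.8868, r_4=0.5176 — all match ✓
No second candidate reproduces the full scan.

(x, y, θ) = (3.5, 4.5, 165°)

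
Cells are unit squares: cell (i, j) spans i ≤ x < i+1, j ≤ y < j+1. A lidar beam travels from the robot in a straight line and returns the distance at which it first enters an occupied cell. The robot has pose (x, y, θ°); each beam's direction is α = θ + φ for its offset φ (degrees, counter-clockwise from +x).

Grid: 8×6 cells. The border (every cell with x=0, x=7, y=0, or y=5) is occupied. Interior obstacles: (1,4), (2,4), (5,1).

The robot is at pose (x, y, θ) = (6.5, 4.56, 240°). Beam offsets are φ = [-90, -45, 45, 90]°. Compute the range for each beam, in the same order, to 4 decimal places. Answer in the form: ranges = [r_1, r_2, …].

ranges = [0.8800, 5.6940, 1.9319, 0.5774]

beam 1: φ=-90°, α=150°
  cosα=-0.8660 sinα=0.5000 | (6,4) | tMaxX 0.5774 tMaxY 0.8800 | tΔX 1.1547 tΔY 2.0000
    t=0.5774 [x] (5,4)
    t=0.8800 [y] (5,5) — stop
  → r_1 = 0.8800
beam 2: φ=-45°, α=195°
  cosα=-0.9659 sinα=-0.2588 | (6,4) | tMaxX 0.5176 tMaxY 2.1637 | tΔX 1.0353 tΔY 3.8637
    t=0.5176 [x] (5,4)
    t=1.5529 [x] (4,4)
    t=2.1637 [y] (4,3)
    t=2.5882 [x] (3,3)
    t=3.6235 [x] (2,3)
    t=4.6587 [x] (1,3)
    t=5.6940 [x] (0,3) — stop
  → r_2 = 5.6940
beam 3: φ=45°, α=285°
  cosα=0.2588 sinα=-0.9659 | (6,4) | tMaxX 1.9319 tMaxY 0.5798 | tΔX 3.8637 tΔY 1.0353
    t=0.5798 [y] (6,3)
    t=1.6150 [y] (6,2)
    t=1.9319 [x] (7,2) — stop
  → r_3 = 1.9319
beam 4: φ=90°, α=330°
  cosα=0.8660 sinα=-0.5000 | (6,4) | tMaxX 0.5774 tMaxY 1.1200 | tΔX 1.1547 tΔY 2.0000
    t=0.5774 [x] (7,4) — stop
  → r_4 = 0.5774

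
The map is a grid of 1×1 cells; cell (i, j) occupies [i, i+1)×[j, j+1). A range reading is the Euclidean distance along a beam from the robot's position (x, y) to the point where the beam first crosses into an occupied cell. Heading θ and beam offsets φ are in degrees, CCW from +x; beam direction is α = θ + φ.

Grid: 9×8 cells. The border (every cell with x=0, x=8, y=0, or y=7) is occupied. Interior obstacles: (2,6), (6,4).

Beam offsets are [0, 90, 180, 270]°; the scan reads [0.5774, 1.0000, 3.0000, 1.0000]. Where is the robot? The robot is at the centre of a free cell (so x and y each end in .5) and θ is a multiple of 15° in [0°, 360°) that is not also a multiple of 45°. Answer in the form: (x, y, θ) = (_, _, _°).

Enumerate (i+0.5, j+0.5, θ) over the 40 free cells and 16 admissible headings. For each, cast all 4 beams and compare to the given ranges.
  (2.5, 5.5, 285°): beam 1 = 4.6587 ≠ 0.5774 ✗
  (2.5, 1.5, 195°): beam 1 = 1.5529 ≠ 0.5774 ✗
  (4.5, 2.5, 105°): beam 1 = 4.6587 ≠ 0.5774 ✗
  (5.5, 1.5, 60°): beam 1 = 2.8868 ≠ 0.5774 ✗
  …
  (7.5, 5.5, 330°): r_1=0.5774, r_2=1.0000, r_3=3.0000, r_4=1.0000 — all match ✓
No second candidate reproduces the full scan.

(x, y, θ) = (7.5, 5.5, 330°)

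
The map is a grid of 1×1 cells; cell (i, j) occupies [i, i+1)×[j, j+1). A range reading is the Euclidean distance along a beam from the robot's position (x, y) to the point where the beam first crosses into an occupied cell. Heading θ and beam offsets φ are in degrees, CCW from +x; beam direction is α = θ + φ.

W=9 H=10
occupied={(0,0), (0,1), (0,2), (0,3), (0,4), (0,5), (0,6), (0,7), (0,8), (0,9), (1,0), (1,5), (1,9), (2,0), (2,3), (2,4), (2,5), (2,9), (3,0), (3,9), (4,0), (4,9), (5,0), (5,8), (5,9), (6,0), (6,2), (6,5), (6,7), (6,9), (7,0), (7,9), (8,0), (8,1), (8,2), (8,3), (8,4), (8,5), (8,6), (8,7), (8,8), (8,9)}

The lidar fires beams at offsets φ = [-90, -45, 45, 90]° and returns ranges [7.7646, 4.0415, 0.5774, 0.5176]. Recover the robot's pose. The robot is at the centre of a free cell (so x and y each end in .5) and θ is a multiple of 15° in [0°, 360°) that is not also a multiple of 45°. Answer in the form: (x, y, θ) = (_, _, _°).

(x, y, θ) = (4.5, 1.5, 195°)

Candidates: 48 free-cell centres × 16 headings = 768 poses. Raycast each; keep the one whose scan matches to 4 dp.
  (5.5, 6.5, 300°): beam 1 = 2.8868 ≠ 7.7646 ✗
  (6.5, 6.5, 75°): beam 1 = 1.5529 ≠ 7.7646 ✗
  (4.5, 1.5, 75°): beam 1 = 1.9319 ≠ 7.7646 ✗
  …
  (4.5, 1.5, 195°): r_1=7.7646, r_2=4.0415, r_3=0.5774, r_4=0.5176 — all match ✓
No second candidate reproduces the full scan.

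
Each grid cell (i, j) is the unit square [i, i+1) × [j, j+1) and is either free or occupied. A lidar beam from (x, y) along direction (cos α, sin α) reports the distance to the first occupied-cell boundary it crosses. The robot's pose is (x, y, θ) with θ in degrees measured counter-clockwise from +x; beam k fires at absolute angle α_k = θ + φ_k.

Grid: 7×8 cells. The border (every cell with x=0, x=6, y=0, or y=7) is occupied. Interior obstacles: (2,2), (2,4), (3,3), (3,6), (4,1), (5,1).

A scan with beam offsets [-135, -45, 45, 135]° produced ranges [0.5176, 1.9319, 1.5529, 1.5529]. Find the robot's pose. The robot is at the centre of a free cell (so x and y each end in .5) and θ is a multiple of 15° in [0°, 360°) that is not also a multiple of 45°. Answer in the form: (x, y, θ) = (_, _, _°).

(x, y, θ) = (5.5, 3.5, 120°)

Candidates: 24 free-cell centres × 16 headings = 384 poses. Raycast each; keep the one whose scan matches to 4 dp.
  (1.5, 4.5, 345°): beam 1 = 0.5774 ≠ 0.5176 ✗
  (1.5, 1.5, 240°): beam 1 = 1.9319 ≠ 0.5176 ✗
  (2.5, 5.5, 75°): beam 1 = 0.5774 ≠ 0.5176 ✗
  (5.5, 2.5, 240°): beam 1 = 4.6587 ≠ 0.5176 ✗
  (5.5, 6.5, 105°): beam 1 = 0.5774 ≠ 0.5176 ✗
  …
  (5.5, 3.5, 120°): r_1=0.5176, r_2=1.9319, r_3=1.5529, r_4=1.5529 — all match ✓
Only this pose fits every beam.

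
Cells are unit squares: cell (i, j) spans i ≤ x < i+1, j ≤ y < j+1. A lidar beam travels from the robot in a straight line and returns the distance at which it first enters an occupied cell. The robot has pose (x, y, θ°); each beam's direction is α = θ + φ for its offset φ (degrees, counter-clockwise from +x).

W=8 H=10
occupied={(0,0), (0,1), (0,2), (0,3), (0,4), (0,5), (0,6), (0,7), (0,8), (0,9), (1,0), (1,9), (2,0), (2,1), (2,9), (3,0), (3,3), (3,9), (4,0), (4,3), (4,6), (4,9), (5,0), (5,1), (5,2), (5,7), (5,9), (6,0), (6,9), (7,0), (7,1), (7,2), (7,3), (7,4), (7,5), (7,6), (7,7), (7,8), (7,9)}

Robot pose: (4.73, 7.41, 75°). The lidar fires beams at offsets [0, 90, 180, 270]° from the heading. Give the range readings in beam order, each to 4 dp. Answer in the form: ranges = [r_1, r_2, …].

ranges = [1.6461, 3.8616, 0.4245, 0.2795]

beam 1: φ=0°, α=75°
  direction (0.2588, 0.9659); cell (4,7); t to first gridline: x 1.0432, y 0.6108 (then +3.8637 / +1.0353)
    (4,8) via y @ 0.6108
    (5,8) via x @ 1.0432
    (5,9) via y @ 1.6461  # hit
  → r_1 = 1.6461
beam 2: φ=90°, α=165°
  direction (-0.9659, 0.2588); cell (4,7); t to first gridline: x 0.7558, y 2.2796 (then +1.0353 / +3.8637)
    (3,7) via x @ 0.7558
    (2,7) via x @ 1.7910
    (2,8) via y @ 2.2796
    (1,8) via x @ 2.8263
    (0,8) via x @ 3.8616  # hit
  → r_2 = 3.8616
beam 3: φ=180°, α=255°
  direction (-0.2588, -0.9659); cell (4,7); t to first gridline: x 2.8205, y 0.4245 (then +3.8637 / +1.0353)
    (4,6) via y @ 0.4245  # hit
  → r_3 = 0.4245
beam 4: φ=270°, α=345°
  direction (0.9659, -0.2588); cell (4,7); t to first gridline: x 0.2795, y 1.5841 (then +1.0353 / +3.8637)
    (5,7) via x @ 0.2795  # hit
  → r_4 = 0.2795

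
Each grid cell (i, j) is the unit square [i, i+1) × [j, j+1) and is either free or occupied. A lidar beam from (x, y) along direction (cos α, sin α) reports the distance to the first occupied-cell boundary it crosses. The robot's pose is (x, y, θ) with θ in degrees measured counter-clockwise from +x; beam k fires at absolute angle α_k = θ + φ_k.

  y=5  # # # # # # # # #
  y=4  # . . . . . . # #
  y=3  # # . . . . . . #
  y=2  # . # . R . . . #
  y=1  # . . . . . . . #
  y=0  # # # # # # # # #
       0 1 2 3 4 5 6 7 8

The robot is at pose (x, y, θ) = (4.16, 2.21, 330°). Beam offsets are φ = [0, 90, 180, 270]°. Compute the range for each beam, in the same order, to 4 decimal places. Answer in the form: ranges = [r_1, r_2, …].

ranges = [2.4200, 3.2216, 1.3395, 1.3972]

beam 1: φ=0°, α=330°
  d=(0.8660,-0.5000)  start (4,2)  tX=0.9699 tY=0.4200  stride 1/|dx|=1.1547 1/|dy|=2.0000
    cross y-line → (4,1), t=0.4200
    cross x-line → (5,1), t=0.9699
    cross x-line → (6,1), t=2.1246
    cross y-line → (6,0), t=2.4200 (wall)
  → r_1 = 2.4200
beam 2: φ=90°, α=60°
  d=(0.5000,0.8660)  start (4,2)  tX=1.6800 tY=0.9122  stride 1/|dx|=2.0000 1/|dy|=1.1547
    cross y-line → (4,3), t=0.9122
    cross x-line → (5,3), t=1.6800
    cross y-line → (5,4), t=2.0669
    cross y-line → (5,5), t=3.2216 (wall)
  → r_2 = 3.2216
beam 3: φ=180°, α=150°
  d=(-0.8660,0.5000)  start (4,2)  tX=0.1848 tY=1.5800  stride 1/|dx|=1.1547 1/|dy|=2.0000
    cross x-line → (3,2), t=0.1848
    cross x-line → (2,2), t=1.3395 (wall)
  → r_3 = 1.3395
beam 4: φ=270°, α=240°
  d=(-0.5000,-0.8660)  start (4,2)  tX=0.3200 tY=0.2425  stride 1/|dx|=2.0000 1/|dy|=1.1547
    cross y-line → (4,1), t=0.2425
    cross x-line → (3,1), t=0.3200
    cross y-line → (3,0), t=1.3972 (wall)
  → r_4 = 1.3972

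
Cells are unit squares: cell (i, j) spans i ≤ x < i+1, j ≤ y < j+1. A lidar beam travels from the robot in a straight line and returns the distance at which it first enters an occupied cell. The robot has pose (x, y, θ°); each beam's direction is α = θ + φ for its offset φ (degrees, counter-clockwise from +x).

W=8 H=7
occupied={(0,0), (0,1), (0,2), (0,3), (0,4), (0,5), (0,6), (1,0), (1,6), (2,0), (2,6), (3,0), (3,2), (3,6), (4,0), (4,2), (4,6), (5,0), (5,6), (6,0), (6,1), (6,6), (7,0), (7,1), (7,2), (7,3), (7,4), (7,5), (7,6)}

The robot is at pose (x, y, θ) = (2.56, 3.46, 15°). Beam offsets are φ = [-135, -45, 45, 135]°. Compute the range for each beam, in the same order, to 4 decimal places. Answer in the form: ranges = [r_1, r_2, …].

ranges = [2.8406, 0.9200, 2.9329, 1.8013]

beam 1: φ=-135°, α=240°
  direction (-0.5000, -0.8660); cell (2,3); t to first gridline: x 1.1200, y 0.5312 (then +2.0000 / +1.1547)
    (2,2) via y @ 0.5312
    (1,2) via x @ 1.1200
    (1,1) via y @ 1.6859
    (1,0) via y @ 2.8406  # hit
  → r_1 = 2.8406
beam 2: φ=-45°, α=330°
  direction (0.8660, -0.5000); cell (2,3); t to first gridline: x 0.5081, y 0.9200 (then +1.1547 / +2.0000)
    (3,3) via x @ 0.5081
    (3,2) via y @ 0.9200  # hit
  → r_2 = 0.9200
beam 3: φ=45°, α=60°
  direction (0.5000, 0.8660); cell (2,3); t to first gridline: x 0.8800, y 0.6235 (then +2.0000 / +1.1547)
    (2,4) via y @ 0.6235
    (3,4) via x @ 0.8800
    (3,5) via y @ 1.7782
    (4,5) via x @ 2.8800
    (4,6) via y @ 2.9329  # hit
  → r_3 = 2.9329
beam 4: φ=135°, α=150°
  direction (-0.8660, 0.5000); cell (2,3); t to first gridline: x 0.6466, y 1.0800 (then +1.1547 / +2.0000)
    (1,3) via x @ 0.6466
    (1,4) via y @ 1.0800
    (0,4) via x @ 1.8013  # hit
  → r_4 = 1.8013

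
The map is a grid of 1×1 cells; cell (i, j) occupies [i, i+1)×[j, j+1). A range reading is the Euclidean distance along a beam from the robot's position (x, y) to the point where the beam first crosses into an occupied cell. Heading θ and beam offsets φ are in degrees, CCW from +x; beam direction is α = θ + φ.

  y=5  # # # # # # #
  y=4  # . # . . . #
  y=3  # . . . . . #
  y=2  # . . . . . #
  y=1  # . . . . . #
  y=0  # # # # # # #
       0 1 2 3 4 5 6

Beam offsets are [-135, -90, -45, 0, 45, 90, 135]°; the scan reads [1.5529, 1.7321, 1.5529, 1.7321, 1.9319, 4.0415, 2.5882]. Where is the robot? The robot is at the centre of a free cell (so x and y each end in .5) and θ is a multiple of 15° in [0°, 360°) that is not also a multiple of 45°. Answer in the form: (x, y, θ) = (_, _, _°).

Enumerate (i+0.5, j+0.5, θ) over the 19 free cells and 16 admissible headings. For each, cast all 7 beams and compare to the given ranges.
  (3.5, 2.5, 15°): beam 1 = 1.7321 ≠ 1.5529 ✗
  (2.5, 3.5, 285°): beam 1 = 1.7321 ≠ 1.5529 ✗
  (1.5, 2.5, 165°): beam 1 = 5.0000 ≠ 1.5529 ✗
  …
  (4.5, 3.5, 120°): r_1=1.5529, r_2=1.7321, r_3=1.5529, r_4=1.7321, r_5=1.9319, r_6=4.0415, r_7=2.5882 — all match ✓
No second candidate reproduces the full scan.

(x, y, θ) = (4.5, 3.5, 120°)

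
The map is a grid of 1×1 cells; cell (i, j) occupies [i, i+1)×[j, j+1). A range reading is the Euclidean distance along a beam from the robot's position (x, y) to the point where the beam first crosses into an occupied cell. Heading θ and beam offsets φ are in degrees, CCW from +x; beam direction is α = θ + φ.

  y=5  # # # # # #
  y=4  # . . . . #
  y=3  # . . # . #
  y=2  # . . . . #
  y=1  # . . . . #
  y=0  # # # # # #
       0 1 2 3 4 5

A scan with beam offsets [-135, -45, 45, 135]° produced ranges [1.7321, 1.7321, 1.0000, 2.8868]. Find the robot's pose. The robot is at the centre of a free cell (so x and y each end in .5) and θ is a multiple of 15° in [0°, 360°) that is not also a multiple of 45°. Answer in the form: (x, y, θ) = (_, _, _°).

(x, y, θ) = (2.5, 2.5, 345°)

The pose lattice has 15·16 = 240 candidates. Test each by forward raycasting.
  (1.5, 2.5, 345°): beam 1 = 0.5774 ≠ 1.7321 ✗
  (3.5, 4.5, 345°): beam 1 = 2.8868 ≠ 1.7321 ✗
  (2.5, 1.5, 330°): beam 1 = 1.5529 ≠ 1.7321 ✗
  (3.5, 1.5, 300°): beam 1 = 2.5882 ≠ 1.7321 ✗
  …
  (2.5, 2.5, 345°): r_1=1.7321, r_2=1.7321, r_3=1.0000, r_4=2.8868 — all match ✓
Unique over the lattice → pose = (2.5, 2.5, 345°).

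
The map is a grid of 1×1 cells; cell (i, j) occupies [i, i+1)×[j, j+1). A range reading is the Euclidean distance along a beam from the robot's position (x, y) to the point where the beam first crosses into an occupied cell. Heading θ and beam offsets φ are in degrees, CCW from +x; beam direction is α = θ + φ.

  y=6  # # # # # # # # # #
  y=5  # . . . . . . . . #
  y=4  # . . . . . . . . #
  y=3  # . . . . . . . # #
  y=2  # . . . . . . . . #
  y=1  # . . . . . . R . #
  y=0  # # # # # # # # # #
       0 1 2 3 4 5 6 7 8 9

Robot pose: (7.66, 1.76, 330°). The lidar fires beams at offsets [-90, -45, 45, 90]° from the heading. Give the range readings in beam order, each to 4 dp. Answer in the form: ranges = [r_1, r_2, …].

beam 1: φ=-90°, α=240°
  d=(-0.5000,-0.8660)  start (7,1)  tX=1.3200 tY=0.8776  stride 1/|dx|=2.0000 1/|dy|=1.1547
    cross y-line → (7,0), t=0.8776 (wall)
  → r_1 = 0.8776
beam 2: φ=-45°, α=285°
  d=(0.2588,-0.9659)  start (7,1)  tX=1.3137 tY=0.7868  stride 1/|dx|=3.8637 1/|dy|=1.0353
    cross y-line → (7,0), t=0.7868 (wall)
  → r_2 = 0.7868
beam 3: φ=45°, α=15°
  d=(0.9659,0.2588)  start (7,1)  tX=0.3520 tY=0.9273  stride 1/|dx|=1.0353 1/|dy|=3.8637
    cross x-line → (8,1), t=0.3520
    cross y-line → (8,2), t=0.9273
    cross x-line → (9,2), t=1.3873 (wall)
  → r_3 = 1.3873
beam 4: φ=90°, α=60°
  d=(0.5000,0.8660)  start (7,1)  tX=0.6800 tY=0.2771  stride 1/|dx|=2.0000 1/|dy|=1.1547
    cross y-line → (7,2), t=0.2771
    cross x-line → (8,2), t=0.6800
    cross y-line → (8,3), t=1.4318 (wall)
  → r_4 = 1.4318

ranges = [0.8776, 0.7868, 1.3873, 1.4318]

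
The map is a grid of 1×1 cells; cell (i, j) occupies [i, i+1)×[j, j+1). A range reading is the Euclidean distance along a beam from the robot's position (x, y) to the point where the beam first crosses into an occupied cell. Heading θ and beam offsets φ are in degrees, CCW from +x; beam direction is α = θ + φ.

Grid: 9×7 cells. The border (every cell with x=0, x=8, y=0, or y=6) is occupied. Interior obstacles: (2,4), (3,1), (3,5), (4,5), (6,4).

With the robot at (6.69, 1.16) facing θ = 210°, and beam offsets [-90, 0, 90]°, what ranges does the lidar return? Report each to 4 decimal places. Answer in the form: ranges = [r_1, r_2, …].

ranges = [4.4341, 0.3200, 0.1848]

beam 1: φ=-90°, α=120°
  d=(-0.5000,0.8660)  start (6,1)  tX=1.3800 tY=0.9699  stride 1/|dx|=2.0000 1/|dy|=1.1547
    cross y-line → (6,2), t=0.9699
    cross x-line → (5,2), t=1.3800
    cross y-line → (5,3), t=2.1246
    cross y-line → (5,4), t=3.2793
    cross x-line → (4,4), t=3.3800
    cross y-line → (4,5), t=4.4341 (wall)
  → r_1 = 4.4341
beam 2: φ=0°, α=210°
  d=(-0.8660,-0.5000)  start (6,1)  tX=0.7967 tY=0.3200  stride 1/|dx|=1.1547 1/|dy|=2.0000
    cross y-line → (6,0), t=0.3200 (wall)
  → r_2 = 0.3200
beam 3: φ=90°, α=300°
  d=(0.5000,-0.8660)  start (6,1)  tX=0.6200 tY=0.1848  stride 1/|dx|=2.0000 1/|dy|=1.1547
    cross y-line → (6,0), t=0.1848 (wall)
  → r_3 = 0.1848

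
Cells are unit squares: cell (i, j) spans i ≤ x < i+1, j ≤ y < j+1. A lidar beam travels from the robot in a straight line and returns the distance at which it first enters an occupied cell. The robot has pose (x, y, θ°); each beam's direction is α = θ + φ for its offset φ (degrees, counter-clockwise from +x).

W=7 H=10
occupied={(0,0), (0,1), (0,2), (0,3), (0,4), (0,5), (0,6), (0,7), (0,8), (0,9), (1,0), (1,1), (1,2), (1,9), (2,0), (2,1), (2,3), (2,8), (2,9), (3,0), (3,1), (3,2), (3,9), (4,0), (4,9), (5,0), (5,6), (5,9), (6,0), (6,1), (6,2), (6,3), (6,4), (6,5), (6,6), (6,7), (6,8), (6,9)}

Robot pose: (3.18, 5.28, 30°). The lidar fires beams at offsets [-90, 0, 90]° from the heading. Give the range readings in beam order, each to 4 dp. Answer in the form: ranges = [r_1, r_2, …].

beam 1: φ=-90°, α=300°
  dir = (cos 300°, sin 300°) = (0.5000, -0.8660); from cell (3,5)
  next x-line at t=1.6400, next y-line at t=0.3233; Δt_x=2.0000, Δt_y=1.1547
    y: enter (3,4) at t=0.3233
    y: enter (3,3) at t=1.4780
    x: enter (4,3) at t=1.6400
    y: enter (4,2) at t=2.6327
    x: enter (5,2) at t=3.6400
    y: enter (5,1) at t=3.7874
    y: enter (5,0) at t=4.9421 ← occupied
  → r_1 = 4.9421
beam 2: φ=0°, α=30°
  dir = (cos 30°, sin 30°) = (0.8660, 0.5000); from cell (3,5)
  next x-line at t=0.9469, next y-line at t=1.4400; Δt_x=1.1547, Δt_y=2.0000
    x: enter (4,5) at t=0.9469
    y: enter (4,6) at t=1.4400
    x: enter (5,6) at t=2.1016 ← occupied
  → r_2 = 2.1016
beam 3: φ=90°, α=120°
  dir = (cos 120°, sin 120°) = (-0.5000, 0.8660); from cell (3,5)
  next x-line at t=0.3600, next y-line at t=0.8314; Δt_x=2.0000, Δt_y=1.1547
    x: enter (2,5) at t=0.3600
    y: enter (2,6) at t=0.8314
    y: enter (2,7) at t=1.9861
    x: enter (1,7) at t=2.3600
    y: enter (1,8) at t=3.1408
    y: enter (1,9) at t=4.2955 ← occupied
  → r_3 = 4.2955

ranges = [4.9421, 2.1016, 4.2955]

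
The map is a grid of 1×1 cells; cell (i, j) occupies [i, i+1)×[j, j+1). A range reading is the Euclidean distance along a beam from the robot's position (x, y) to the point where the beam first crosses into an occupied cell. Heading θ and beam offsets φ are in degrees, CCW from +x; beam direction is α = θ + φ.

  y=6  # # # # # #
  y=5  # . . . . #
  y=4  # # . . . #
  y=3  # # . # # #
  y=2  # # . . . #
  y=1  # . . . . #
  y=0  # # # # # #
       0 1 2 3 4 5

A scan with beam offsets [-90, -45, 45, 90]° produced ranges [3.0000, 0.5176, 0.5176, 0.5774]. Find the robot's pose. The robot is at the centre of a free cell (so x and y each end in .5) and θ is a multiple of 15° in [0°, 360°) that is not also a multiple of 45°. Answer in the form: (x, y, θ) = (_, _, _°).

The pose lattice has 15·16 = 240 candidates. Test each by forward raycasting.
  (2.5, 3.5, 285°): beam 1 = 0.5176 ≠ 3.0000 ✗
  (4.5, 1.5, 15°): beam 1 = 0.5176 ≠ 3.0000 ✗
  (4.5, 5.5, 15°): beam 1 = 1.5529 ≠ 3.0000 ✗
  (2.5, 3.5, 300°): beam 1 = 0.5774 ≠ 3.0000 ✗
  …
  (1.5, 1.5, 120°): r_1=3.0000, r_2=0.5176, r_3=0.5176, r_4=0.5774 — all match ✓
Unique over the lattice → pose = (1.5, 1.5, 120°).

(x, y, θ) = (1.5, 1.5, 120°)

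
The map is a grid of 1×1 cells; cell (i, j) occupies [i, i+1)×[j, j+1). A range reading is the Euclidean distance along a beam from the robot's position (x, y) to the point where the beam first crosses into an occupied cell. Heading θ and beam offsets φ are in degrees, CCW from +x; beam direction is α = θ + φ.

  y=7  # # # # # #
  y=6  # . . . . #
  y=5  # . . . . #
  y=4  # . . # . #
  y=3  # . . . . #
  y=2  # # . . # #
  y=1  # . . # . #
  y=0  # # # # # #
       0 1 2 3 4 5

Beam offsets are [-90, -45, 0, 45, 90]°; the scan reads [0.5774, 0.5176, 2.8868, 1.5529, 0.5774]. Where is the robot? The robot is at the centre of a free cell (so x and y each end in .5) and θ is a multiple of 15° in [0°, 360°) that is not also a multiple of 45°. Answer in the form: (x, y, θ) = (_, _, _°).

(x, y, θ) = (4.5, 4.5, 240°)

Candidates: 20 free-cell centres × 16 headings = 320 poses. Raycast each; keep the one whose scan matches to 4 dp.
  (2.5, 1.5, 240°): beam 1 = 1.0000 ≠ 0.5774 ✗
  (3.5, 6.5, 300°): beam 1 = 2.8868 ≠ 0.5774 ✗
  (2.5, 3.5, 255°): beam 1 = 1.5529 ≠ 0.5774 ✗
  (2.5, 4.5, 105°): beam 1 = 0.5176 ≠ 0.5774 ✗
  (2.5, 6.5, 255°): beam 1 = 1.5529 ≠ 0.5774 ✗
  …
  (4.5, 4.5, 240°): r_1=0.5774, r_2=0.5176, r_3=2.8868, r_4=1.5529, r_5=0.5774 — all match ✓
No second candidate reproduces the full scan.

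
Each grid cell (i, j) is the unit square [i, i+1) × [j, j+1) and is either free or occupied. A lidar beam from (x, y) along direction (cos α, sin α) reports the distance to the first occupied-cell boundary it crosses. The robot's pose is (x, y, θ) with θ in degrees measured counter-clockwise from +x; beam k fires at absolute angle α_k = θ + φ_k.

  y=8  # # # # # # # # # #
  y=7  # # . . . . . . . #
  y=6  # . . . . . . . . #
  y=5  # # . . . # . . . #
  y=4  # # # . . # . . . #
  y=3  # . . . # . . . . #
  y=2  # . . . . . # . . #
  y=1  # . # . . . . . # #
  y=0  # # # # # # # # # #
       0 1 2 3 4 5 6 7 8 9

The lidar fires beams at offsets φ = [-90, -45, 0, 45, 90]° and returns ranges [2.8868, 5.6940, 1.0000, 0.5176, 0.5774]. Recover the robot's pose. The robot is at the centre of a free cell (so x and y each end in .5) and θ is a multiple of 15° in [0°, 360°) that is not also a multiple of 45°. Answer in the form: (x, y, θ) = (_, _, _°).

(x, y, θ) = (8.5, 6.5, 300°)

The pose lattice has 46·16 = 736 candidates. Test each by forward raycasting.
  (4.5, 2.5, 105°): beam 1 = 1.5529 ≠ 2.8868 ✗
  (4.5, 6.5, 75°): beam 1 = 4.6587 ≠ 2.8868 ✗
  (7.5, 4.5, 30°): beam 2 = 1.5529 ≠ 5.6940 ✗
  (7.5, 4.5, 150°): beam 1 = 3.0000 ≠ 2.8868 ✗
  (4.5, 1.5, 30°): beam 1 = 0.5774 ≠ 2.8868 ✗
  …
  (8.5, 6.5, 300°): r_1=2.8868, r_2=5.6940, r_3=1.0000, r_4=0.5176, r_5=0.5774 — all match ✓
Only this pose fits every beam.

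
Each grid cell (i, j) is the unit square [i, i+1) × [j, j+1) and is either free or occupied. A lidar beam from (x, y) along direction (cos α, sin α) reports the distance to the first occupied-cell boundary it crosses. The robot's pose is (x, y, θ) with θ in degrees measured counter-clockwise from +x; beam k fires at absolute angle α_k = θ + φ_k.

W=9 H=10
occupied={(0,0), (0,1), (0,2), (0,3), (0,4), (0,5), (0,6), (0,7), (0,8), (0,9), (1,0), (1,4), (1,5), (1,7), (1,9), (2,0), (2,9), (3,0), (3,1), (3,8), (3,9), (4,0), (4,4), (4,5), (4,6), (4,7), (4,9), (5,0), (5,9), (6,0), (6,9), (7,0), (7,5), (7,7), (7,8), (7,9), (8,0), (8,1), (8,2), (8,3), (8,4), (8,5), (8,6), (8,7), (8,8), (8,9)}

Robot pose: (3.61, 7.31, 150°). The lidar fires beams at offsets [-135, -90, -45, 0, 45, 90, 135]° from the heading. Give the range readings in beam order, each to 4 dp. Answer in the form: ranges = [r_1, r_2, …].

ranges = [0.4038, 0.7800, 0.7143, 3.0138, 2.7021, 3.2200, 1.5068]

beam 1: φ=-135°, α=15°
  dir = (cos 15°, sin 15°) = (0.9659, 0.2588); from cell (3,7)
  next x-line at t=0.4038, next y-line at t=2.6660; Δt_x=1.0353, Δt_y=3.8637
    x: enter (4,7) at t=0.4038 ← occupied
  → r_1 = 0.4038
beam 2: φ=-90°, α=60°
  dir = (cos 60°, sin 60°) = (0.5000, 0.8660); from cell (3,7)
  next x-line at t=0.7800, next y-line at t=0.7967; Δt_x=2.0000, Δt_y=1.1547
    x: enter (4,7) at t=0.7800 ← occupied
  → r_2 = 0.7800
beam 3: φ=-45°, α=105°
  dir = (cos 105°, sin 105°) = (-0.2588, 0.9659); from cell (3,7)
  next x-line at t=2.3569, next y-line at t=0.7143; Δt_x=3.8637, Δt_y=1.0353
    y: enter (3,8) at t=0.7143 ← occupied
  → r_3 = 0.7143
beam 4: φ=0°, α=150°
  dir = (cos 150°, sin 150°) = (-0.8660, 0.5000); from cell (3,7)
  next x-line at t=0.7044, next y-line at t=1.3800; Δt_x=1.1547, Δt_y=2.0000
    x: enter (2,7) at t=0.7044
    y: enter (2,8) at t=1.3800
    x: enter (1,8) at t=1.8591
    x: enter (0,8) at t=3.0138 ← occupied
  → r_4 = 3.0138
beam 5: φ=45°, α=195°
  dir = (cos 195°, sin 195°) = (-0.9659, -0.2588); from cell (3,7)
  next x-line at t=0.6315, next y-line at t=1.1977; Δt_x=1.0353, Δt_y=3.8637
    x: enter (2,7) at t=0.6315
    y: enter (2,6) at t=1.1977
    x: enter (1,6) at t=1.6668
    x: enter (0,6) at t=2.7021 ← occupied
  → r_5 = 2.7021
beam 6: φ=90°, α=240°
  dir = (cos 240°, sin 240°) = (-0.5000, -0.8660); from cell (3,7)
  next x-line at t=1.2200, next y-line at t=0.3580; Δt_x=2.0000, Δt_y=1.1547
    y: enter (3,6) at t=0.3580
    x: enter (2,6) at t=1.2200
    y: enter (2,5) at t=1.5127
    y: enter (2,4) at t=2.6674
    x: enter (1,4) at t=3.2200 ← occupied
  → r_6 = 3.2200
beam 7: φ=135°, α=285°
  dir = (cos 285°, sin 285°) = (0.2588, -0.9659); from cell (3,7)
  next x-line at t=1.5068, next y-line at t=0.3209; Δt_x=3.8637, Δt_y=1.0353
    y: enter (3,6) at t=0.3209
    y: enter (3,5) at t=1.3562
    x: enter (4,5) at t=1.5068 ← occupied
  → r_7 = 1.5068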